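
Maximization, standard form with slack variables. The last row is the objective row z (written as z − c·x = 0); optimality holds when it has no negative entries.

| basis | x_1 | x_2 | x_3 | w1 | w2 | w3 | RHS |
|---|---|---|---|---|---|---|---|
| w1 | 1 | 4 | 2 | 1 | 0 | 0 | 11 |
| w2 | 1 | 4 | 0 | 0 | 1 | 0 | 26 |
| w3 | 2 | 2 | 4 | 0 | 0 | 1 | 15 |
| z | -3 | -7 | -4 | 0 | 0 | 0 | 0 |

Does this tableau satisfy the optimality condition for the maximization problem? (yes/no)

The z-row has a negative entry -7 in column x_2, so it is not optimal.

no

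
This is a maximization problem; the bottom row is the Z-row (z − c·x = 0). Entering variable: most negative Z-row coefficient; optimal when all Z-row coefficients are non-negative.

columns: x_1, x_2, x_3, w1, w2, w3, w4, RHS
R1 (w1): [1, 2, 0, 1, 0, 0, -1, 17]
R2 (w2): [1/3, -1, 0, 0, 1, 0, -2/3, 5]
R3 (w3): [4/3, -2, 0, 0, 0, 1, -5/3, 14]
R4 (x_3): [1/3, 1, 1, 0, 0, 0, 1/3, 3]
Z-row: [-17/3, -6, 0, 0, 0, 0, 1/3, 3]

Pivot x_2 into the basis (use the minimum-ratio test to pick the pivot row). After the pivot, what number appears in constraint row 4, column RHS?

Ratio test on column x_2 — row 1: 17/2 = 17/2; row 2: entry -1 ≤ 0; row 3: entry -2 ≤ 0; row 4: 3/1 = 3. Minimum is 3 at row 4 (x_3 leaves); pivot element 1.
Divide row 4 by 1; eliminate column x_2 from the other rows.
In the new row 4, the RHS entry is the old entry divided by the pivot: 3/1 = 3.

3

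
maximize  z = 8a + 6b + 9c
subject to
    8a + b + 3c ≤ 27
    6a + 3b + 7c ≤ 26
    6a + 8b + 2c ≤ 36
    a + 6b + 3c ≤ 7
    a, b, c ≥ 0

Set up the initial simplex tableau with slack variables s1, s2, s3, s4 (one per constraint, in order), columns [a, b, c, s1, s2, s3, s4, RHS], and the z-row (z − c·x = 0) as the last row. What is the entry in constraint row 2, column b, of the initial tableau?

3

Constraint 2 has coefficient 3 on b.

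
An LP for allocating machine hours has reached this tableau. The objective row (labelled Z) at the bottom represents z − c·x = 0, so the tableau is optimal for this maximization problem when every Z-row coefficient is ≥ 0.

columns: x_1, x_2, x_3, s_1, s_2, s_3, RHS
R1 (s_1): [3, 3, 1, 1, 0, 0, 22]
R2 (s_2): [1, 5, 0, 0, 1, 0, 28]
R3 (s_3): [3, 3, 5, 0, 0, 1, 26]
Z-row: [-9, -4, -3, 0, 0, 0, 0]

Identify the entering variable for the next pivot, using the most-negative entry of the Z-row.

Negative Z-row entries: x_1: -9, x_2: -4, x_3: -3.
The most negative is -9 in column x_1, so x_1 enters.

x_1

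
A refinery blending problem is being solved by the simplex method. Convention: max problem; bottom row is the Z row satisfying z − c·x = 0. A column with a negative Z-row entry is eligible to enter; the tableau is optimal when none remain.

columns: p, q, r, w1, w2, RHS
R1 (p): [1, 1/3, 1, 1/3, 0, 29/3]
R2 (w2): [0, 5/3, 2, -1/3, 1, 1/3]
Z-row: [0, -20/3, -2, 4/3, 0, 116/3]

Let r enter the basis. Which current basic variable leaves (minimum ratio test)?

w2

Column r entries and ratios — p: (29/3)/1 = 29/3; w2: (1/3)/2 = 1/6.
Smallest ratio is 1/6 in the row of w2, so w2 leaves.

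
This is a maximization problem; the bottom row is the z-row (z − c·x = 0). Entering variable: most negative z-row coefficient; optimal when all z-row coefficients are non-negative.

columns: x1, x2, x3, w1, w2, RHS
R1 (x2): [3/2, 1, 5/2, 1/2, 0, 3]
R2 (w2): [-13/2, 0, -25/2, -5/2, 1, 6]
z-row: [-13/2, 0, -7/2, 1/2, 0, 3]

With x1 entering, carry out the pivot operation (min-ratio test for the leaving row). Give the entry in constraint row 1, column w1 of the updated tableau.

1/3

Ratio test on column x1 — row 1: 3/(3/2) = 2; row 2: entry -13/2 ≤ 0. Minimum is 2 at row 1 (x2 leaves); pivot element 3/2.
Divide row 1 by 3/2; eliminate column x1 from the other rows.
In the new row 1, the w1 entry is the old entry divided by the pivot: (1/2)/(3/2) = 1/3.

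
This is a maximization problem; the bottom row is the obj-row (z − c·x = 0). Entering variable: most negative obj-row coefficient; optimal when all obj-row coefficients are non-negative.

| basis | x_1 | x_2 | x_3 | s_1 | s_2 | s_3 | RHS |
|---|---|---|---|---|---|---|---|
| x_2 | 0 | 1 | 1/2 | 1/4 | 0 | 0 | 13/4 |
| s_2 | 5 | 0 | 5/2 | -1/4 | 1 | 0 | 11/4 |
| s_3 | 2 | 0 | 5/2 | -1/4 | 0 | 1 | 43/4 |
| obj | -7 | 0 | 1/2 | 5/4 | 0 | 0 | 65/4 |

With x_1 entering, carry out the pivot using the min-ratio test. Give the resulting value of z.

201/10

Ratio test on column x_1 — row 1: entry 0 ≤ 0; row 2: (11/4)/5 = 11/20; row 3: (43/4)/2 = 43/8. Minimum is 11/20 at row 2 (s_2 leaves); pivot element 5.
Pivot on row 2; the obj-row RHS becomes 65/4 − (-7)·(11/20) = 201/10.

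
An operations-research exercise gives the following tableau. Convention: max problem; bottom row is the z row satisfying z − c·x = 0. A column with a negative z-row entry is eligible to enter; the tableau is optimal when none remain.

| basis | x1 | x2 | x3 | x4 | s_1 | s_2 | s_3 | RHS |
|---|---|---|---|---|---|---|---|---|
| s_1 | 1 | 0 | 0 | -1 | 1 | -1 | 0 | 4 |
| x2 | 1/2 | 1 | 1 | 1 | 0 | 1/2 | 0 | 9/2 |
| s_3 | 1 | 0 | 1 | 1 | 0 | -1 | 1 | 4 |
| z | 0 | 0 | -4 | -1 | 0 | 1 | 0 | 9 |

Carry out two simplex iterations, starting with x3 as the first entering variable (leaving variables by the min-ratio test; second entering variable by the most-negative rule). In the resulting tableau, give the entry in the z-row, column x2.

Ratio test on column x3 — row 1: entry 0 ≤ 0; row 2: (9/2)/1 = 9/2; row 3: 4/1 = 4. Minimum is 4 at row 3 (s_3 leaves); pivot element 1.
Divide row 3 by 1; eliminate column x3 from the other rows.
Second iteration: most negative z-row entry is -3 in column s_2, so s_2 enters.
Ratio test on column s_2 — row 1: entry -1 ≤ 0; row 2: (1/2)/(3/2) = 1/3; row 3: entry -1 ≤ 0. Minimum is 1/3 at row 2 (x2 leaves); pivot element 3/2.
Divide row 2 by 3/2; eliminate column s_2 from the other rows.
After both pivots, the entry at the z-row, column x2 is 2.

2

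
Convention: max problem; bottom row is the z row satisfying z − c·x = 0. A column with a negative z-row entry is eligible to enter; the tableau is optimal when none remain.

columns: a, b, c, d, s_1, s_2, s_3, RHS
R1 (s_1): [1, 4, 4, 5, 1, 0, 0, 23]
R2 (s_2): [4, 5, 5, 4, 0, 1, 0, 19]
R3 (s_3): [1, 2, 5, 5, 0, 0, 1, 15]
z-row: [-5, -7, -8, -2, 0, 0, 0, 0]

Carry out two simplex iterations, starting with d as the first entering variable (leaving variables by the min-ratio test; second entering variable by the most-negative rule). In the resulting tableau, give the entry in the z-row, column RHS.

Ratio test on column d — row 1: 23/5 = 23/5; row 2: 19/4 = 19/4; row 3: 15/5 = 3. Minimum is 3 at row 3 (s_3 leaves); pivot element 5.
Divide row 3 by 5; eliminate column d from the other rows.
Second iteration: most negative z-row entry is -31/5 in column b, so b enters.
Ratio test on column b — row 1: 8/2 = 4; row 2: 7/(17/5) = 35/17; row 3: 3/(2/5) = 15/2. Minimum is 35/17 at row 2 (s_2 leaves); pivot element 17/5.
Divide row 2 by 17/5; eliminate column b from the other rows.
After both pivots, the entry at the z-row, column RHS is 319/17.

319/17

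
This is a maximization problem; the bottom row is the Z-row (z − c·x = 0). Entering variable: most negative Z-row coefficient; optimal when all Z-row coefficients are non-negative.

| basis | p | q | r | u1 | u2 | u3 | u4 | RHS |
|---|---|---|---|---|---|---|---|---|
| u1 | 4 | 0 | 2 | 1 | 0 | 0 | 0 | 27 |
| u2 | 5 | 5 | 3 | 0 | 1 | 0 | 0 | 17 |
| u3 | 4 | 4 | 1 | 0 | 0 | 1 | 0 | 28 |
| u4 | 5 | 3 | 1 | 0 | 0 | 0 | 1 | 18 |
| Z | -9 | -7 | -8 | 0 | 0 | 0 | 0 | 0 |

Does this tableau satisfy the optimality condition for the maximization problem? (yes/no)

no

The Z-row has a negative entry -9 in column p, so it is not optimal.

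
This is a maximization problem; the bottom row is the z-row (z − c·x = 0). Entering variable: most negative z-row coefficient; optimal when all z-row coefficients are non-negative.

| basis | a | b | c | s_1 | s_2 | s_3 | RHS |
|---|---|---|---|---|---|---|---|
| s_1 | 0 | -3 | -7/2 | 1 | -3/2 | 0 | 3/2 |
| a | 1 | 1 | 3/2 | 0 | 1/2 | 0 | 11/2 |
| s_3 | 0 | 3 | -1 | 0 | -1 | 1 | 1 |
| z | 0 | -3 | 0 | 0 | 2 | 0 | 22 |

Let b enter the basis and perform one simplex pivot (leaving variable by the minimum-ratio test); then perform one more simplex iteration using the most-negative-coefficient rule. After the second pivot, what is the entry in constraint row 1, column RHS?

167/11

Ratio test on column b — row 1: entry -3 ≤ 0; row 2: (11/2)/1 = 11/2; row 3: 1/3 = 1/3. Minimum is 1/3 at row 3 (s_3 leaves); pivot element 3.
Divide row 3 by 3; eliminate column b from the other rows.
Second iteration: most negative z-row entry is -1 in column c, so c enters.
Ratio test on column c — row 1: entry -9/2 ≤ 0; row 2: (31/6)/(11/6) = 31/11; row 3: entry -1/3 ≤ 0. Minimum is 31/11 at row 2 (a leaves); pivot element 11/6.
Divide row 2 by 11/6; eliminate column c from the other rows.
After both pivots, the entry at constraint row 1, column RHS is 167/11.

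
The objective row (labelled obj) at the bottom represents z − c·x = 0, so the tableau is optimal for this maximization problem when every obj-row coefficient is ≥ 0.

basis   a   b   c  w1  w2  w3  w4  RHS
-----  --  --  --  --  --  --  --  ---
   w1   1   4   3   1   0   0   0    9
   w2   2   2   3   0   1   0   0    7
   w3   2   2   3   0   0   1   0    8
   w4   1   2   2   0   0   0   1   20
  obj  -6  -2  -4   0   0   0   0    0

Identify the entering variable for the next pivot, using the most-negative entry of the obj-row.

Negative obj-row entries: a: -6, b: -2, c: -4.
The most negative is -6 in column a, so a enters.

a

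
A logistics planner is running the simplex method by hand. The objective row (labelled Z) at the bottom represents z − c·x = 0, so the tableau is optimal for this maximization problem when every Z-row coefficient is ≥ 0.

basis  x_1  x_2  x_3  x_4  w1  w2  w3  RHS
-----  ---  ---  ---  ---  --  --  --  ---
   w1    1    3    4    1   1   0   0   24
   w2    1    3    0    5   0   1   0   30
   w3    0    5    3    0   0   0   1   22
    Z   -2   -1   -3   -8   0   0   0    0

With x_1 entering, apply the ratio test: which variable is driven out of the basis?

Column x_1 entries and ratios — w1: 24/1 = 24; w2: 30/1 = 30; w3: 0 ≤ 0, skip.
Smallest ratio is 24 in the row of w1, so w1 leaves.

w1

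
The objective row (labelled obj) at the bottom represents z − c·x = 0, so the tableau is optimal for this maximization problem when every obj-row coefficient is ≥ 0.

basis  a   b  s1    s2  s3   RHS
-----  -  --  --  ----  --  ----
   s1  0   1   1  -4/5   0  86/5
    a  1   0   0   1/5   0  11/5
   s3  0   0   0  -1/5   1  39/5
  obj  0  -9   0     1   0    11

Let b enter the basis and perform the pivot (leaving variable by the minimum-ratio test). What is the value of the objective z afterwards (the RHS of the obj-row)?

829/5

Ratio test on column b — row 1: (86/5)/1 = 86/5; row 2: entry 0 ≤ 0; row 3: entry 0 ≤ 0. Minimum is 86/5 at row 1 (s1 leaves); pivot element 1.
Pivot on row 1; the obj-row RHS becomes 11 − (-9)·(86/5) = 829/5.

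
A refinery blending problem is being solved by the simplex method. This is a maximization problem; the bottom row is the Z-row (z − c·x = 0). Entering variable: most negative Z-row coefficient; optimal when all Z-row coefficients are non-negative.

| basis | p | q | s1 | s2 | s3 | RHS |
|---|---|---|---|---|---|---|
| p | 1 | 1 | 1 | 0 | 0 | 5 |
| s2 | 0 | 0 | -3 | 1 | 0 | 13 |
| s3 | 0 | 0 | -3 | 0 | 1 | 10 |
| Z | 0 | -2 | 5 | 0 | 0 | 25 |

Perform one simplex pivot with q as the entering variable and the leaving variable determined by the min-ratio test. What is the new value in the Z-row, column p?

2

Ratio test on column q — row 1: 5/1 = 5; row 2: entry 0 ≤ 0; row 3: entry 0 ≤ 0. Minimum is 5 at row 1 (p leaves); pivot element 1.
Divide row 1 by 1; eliminate column q from the other rows.
Z-row update in column p: 0 − (-2)·1 = 2.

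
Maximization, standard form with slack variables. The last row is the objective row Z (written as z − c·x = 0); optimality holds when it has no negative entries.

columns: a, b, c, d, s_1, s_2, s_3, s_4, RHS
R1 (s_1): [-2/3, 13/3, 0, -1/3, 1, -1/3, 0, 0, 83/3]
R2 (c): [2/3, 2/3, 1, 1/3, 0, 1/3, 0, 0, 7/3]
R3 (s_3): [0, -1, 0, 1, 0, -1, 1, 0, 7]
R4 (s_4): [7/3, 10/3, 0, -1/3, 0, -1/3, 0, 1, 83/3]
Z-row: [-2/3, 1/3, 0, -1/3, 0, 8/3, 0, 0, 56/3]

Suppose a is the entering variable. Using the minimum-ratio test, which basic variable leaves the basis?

Column a entries and ratios — s_1: -2/3 ≤ 0, skip; c: (7/3)/(2/3) = 7/2; s_3: 0 ≤ 0, skip; s_4: (83/3)/(7/3) = 83/7.
Smallest ratio is 7/2 in the row of c, so c leaves.

c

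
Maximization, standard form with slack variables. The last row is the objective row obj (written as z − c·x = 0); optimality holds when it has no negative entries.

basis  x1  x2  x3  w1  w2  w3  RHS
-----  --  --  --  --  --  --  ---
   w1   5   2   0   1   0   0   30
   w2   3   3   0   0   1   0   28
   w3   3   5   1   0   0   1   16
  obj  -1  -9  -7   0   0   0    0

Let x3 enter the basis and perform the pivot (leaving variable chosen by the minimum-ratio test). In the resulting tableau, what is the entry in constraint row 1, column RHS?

Ratio test on column x3 — row 1: entry 0 ≤ 0; row 2: entry 0 ≤ 0; row 3: 16/1 = 16. Minimum is 16 at row 3 (w3 leaves); pivot element 1.
Divide row 3 by 1; eliminate column x3 from the other rows.
Row 1 update in column RHS: 30 − 0·16 = 30.

30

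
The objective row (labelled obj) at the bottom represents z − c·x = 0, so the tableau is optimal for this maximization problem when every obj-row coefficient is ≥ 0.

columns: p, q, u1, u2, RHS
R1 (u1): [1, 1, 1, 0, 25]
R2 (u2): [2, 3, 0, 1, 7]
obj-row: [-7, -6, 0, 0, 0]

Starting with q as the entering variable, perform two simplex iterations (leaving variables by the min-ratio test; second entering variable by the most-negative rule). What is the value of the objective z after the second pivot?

49/2

Ratio test on column q — row 1: 25/1 = 25; row 2: 7/3 = 7/3. Minimum is 7/3 at row 2 (u2 leaves); pivot element 3.
Pivot on row 2; the obj-row RHS becomes 0 − (-6)·(7/3) = 14.
Next entering variable (most negative obj-row entry -3): p.
Ratio test on column p — row 1: (68/3)/(1/3) = 68; row 2: (7/3)/(2/3) = 7/2. Minimum is 7/2 at row 2 (q leaves); pivot element 2/3.
After the second pivot the obj-row RHS is 14 − (-3)·(7/2) = 49/2.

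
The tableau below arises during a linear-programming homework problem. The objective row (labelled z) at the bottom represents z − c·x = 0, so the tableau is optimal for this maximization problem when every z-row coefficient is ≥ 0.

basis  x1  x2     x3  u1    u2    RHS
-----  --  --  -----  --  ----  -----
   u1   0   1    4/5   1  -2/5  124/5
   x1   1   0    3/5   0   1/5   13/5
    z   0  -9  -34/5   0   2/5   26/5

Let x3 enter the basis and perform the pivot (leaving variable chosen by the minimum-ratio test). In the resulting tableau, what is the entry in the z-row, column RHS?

104/3

Ratio test on column x3 — row 1: (124/5)/(4/5) = 31; row 2: (13/5)/(3/5) = 13/3. Minimum is 13/3 at row 2 (x1 leaves); pivot element 3/5.
Divide row 2 by 3/5; eliminate column x3 from the other rows.
z-row update in column RHS: 26/5 − (-34/5)·(13/3) = 104/3.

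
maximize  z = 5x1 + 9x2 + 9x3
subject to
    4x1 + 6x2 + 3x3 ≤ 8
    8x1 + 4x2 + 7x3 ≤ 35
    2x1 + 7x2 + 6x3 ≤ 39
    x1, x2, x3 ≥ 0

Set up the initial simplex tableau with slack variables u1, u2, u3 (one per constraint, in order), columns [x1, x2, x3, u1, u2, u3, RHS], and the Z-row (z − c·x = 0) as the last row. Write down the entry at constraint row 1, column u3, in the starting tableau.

Slack u3 belongs to constraint 3; its column is the unit vector e_3, so the entry in row 1 is 0.

0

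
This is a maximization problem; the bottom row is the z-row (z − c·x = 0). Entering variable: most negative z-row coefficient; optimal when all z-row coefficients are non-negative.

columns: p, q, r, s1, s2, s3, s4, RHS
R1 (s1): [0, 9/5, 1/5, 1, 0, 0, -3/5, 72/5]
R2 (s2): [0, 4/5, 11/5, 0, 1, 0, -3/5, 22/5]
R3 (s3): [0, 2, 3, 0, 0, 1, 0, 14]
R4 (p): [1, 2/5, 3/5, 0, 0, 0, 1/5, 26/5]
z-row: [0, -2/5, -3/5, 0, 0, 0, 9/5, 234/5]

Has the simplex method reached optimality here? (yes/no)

The z-row has a negative entry -3/5 in column r, so it is not optimal.

no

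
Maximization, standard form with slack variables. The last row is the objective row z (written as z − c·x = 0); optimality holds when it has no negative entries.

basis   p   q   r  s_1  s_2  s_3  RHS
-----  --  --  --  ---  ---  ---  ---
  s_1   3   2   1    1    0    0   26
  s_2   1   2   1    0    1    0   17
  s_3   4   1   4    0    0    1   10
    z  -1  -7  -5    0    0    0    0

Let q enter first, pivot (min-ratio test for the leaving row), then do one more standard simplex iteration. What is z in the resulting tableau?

Ratio test on column q — row 1: 26/2 = 13; row 2: 17/2 = 17/2; row 3: 10/1 = 10. Minimum is 17/2 at row 2 (s_2 leaves); pivot element 2.
Pivot on row 2; the z-row RHS becomes 0 − (-7)·(17/2) = 119/2.
Next entering variable (most negative z-row entry -3/2): r.
Ratio test on column r — row 1: entry 0 ≤ 0; row 2: (17/2)/(1/2) = 17; row 3: (3/2)/(7/2) = 3/7. Minimum is 3/7 at row 3 (s_3 leaves); pivot element 7/2.
After the second pivot the z-row RHS is 119/2 − (-3/2)·(3/7) = 421/7.

421/7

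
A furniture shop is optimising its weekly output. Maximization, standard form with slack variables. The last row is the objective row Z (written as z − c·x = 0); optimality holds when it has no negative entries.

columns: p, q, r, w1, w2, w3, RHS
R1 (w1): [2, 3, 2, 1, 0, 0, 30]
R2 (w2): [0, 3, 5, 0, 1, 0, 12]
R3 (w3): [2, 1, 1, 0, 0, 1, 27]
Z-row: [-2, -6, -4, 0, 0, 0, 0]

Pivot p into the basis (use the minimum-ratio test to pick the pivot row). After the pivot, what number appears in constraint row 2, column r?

5

Ratio test on column p — row 1: 30/2 = 15; row 2: entry 0 ≤ 0; row 3: 27/2 = 27/2. Minimum is 27/2 at row 3 (w3 leaves); pivot element 2.
Divide row 3 by 2; eliminate column p from the other rows.
Row 2 update in column r: 5 − 0·(1/2) = 5.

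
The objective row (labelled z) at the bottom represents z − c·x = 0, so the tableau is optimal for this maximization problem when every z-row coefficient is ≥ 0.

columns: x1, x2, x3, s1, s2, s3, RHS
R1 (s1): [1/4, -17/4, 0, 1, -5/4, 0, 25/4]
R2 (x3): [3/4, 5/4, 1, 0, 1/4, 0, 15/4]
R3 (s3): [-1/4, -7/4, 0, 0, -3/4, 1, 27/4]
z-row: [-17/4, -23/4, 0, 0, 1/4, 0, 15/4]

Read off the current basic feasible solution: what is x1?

0

x1 is not in the basis, so in the current basic feasible solution x1 = 0.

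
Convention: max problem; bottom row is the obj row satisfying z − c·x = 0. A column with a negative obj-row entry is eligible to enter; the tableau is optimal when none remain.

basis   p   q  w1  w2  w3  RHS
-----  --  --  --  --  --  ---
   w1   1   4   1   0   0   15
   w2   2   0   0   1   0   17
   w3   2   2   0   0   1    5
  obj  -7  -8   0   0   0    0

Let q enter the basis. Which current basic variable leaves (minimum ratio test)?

w3

Column q entries and ratios — w1: 15/4 = 15/4; w2: 0 ≤ 0, skip; w3: 5/2 = 5/2.
Smallest ratio is 5/2 in the row of w3, so w3 leaves.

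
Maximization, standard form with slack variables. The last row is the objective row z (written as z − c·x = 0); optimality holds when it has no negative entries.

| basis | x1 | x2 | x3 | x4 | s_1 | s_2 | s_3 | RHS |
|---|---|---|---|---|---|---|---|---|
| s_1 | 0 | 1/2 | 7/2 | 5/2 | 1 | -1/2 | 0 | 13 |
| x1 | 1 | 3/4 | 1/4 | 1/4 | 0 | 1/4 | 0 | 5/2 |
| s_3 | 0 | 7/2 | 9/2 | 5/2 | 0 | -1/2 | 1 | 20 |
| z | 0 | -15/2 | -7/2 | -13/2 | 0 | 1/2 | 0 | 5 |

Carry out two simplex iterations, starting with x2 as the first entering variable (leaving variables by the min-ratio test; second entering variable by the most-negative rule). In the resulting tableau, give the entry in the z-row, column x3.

Ratio test on column x2 — row 1: 13/(1/2) = 26; row 2: (5/2)/(3/4) = 10/3; row 3: 20/(7/2) = 40/7. Minimum is 10/3 at row 2 (x1 leaves); pivot element 3/4.
Divide row 2 by 3/4; eliminate column x2 from the other rows.
Second iteration: most negative z-row entry is -4 in column x4, so x4 enters.
Ratio test on column x4 — row 1: (34/3)/(7/3) = 34/7; row 2: (10/3)/(1/3) = 10; row 3: (25/3)/(4/3) = 25/4. Minimum is 34/7 at row 1 (s_1 leaves); pivot element 7/3.
Divide row 1 by 7/3; eliminate column x4 from the other rows.
After both pivots, the entry at the z-row, column x3 is 33/7.

33/7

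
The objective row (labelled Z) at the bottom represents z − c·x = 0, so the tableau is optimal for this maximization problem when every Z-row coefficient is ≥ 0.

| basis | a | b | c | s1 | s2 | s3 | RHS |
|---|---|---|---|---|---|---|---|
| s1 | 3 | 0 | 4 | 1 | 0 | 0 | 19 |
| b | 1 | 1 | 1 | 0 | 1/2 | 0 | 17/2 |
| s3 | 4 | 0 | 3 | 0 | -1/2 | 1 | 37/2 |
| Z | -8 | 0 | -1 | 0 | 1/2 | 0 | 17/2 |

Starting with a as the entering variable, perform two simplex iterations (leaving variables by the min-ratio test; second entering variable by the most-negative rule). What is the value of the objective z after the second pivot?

243/5

Ratio test on column a — row 1: 19/3 = 19/3; row 2: (17/2)/1 = 17/2; row 3: (37/2)/4 = 37/8. Minimum is 37/8 at row 3 (s3 leaves); pivot element 4.
Pivot on row 3; the Z-row RHS becomes 17/2 − (-8)·(37/8) = 91/2.
Next entering variable (most negative Z-row entry -1/2): s2.
Ratio test on column s2 — row 1: (41/8)/(3/8) = 41/3; row 2: (31/8)/(5/8) = 31/5; row 3: entry -1/8 ≤ 0. Minimum is 31/5 at row 2 (b leaves); pivot element 5/8.
After the second pivot the Z-row RHS is 91/2 − (-1/2)·(31/5) = 243/5.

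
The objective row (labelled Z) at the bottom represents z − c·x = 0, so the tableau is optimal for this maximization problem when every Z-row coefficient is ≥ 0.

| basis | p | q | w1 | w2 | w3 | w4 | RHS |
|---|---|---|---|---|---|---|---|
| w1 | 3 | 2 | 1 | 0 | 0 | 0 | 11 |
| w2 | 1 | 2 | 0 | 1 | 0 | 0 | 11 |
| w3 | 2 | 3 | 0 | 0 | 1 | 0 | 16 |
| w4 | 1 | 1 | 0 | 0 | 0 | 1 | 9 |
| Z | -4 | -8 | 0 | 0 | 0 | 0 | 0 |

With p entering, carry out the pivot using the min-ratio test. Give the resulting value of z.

44/3

Ratio test on column p — row 1: 11/3 = 11/3; row 2: 11/1 = 11; row 3: 16/2 = 8; row 4: 9/1 = 9. Minimum is 11/3 at row 1 (w1 leaves); pivot element 3.
Pivot on row 1; the Z-row RHS becomes 0 − (-4)·(11/3) = 44/3.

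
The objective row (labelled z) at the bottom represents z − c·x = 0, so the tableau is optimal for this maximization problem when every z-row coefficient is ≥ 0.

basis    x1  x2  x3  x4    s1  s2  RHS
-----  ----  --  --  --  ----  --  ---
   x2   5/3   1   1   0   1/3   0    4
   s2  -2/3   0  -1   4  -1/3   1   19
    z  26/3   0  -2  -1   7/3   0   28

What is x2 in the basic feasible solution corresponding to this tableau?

4

x2 is basic (row 1); its value is the RHS of that row, 4.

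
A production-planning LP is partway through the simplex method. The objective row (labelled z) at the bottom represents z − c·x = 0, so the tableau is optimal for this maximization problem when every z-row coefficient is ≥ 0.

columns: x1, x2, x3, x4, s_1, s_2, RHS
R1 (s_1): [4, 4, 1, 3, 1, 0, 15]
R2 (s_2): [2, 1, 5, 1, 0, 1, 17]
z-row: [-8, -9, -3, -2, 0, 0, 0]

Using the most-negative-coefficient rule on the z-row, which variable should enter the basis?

x2

Negative z-row entries: x1: -8, x2: -9, x3: -3, x4: -2.
The most negative is -9 in column x2, so x2 enters.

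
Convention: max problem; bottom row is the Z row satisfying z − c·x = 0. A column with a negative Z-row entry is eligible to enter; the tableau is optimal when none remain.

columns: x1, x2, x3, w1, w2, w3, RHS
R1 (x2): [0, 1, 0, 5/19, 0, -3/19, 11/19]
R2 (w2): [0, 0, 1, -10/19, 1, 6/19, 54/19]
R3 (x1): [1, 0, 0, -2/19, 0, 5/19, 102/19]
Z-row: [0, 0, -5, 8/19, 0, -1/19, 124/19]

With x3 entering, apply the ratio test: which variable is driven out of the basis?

Column x3 entries and ratios — x2: 0 ≤ 0, skip; w2: (54/19)/1 = 54/19; x1: 0 ≤ 0, skip.
Smallest ratio is 54/19 in the row of w2, so w2 leaves.

w2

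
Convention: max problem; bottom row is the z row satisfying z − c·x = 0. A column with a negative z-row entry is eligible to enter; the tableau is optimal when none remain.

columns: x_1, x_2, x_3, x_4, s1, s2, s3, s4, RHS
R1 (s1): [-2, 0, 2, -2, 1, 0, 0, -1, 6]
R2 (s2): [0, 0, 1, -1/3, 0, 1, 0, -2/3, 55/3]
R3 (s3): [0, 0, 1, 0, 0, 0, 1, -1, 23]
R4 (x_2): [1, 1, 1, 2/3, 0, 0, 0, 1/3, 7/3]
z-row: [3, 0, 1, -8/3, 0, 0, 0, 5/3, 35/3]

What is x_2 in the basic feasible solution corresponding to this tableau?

7/3

x_2 is basic (row 4); its value is the RHS of that row, 7/3.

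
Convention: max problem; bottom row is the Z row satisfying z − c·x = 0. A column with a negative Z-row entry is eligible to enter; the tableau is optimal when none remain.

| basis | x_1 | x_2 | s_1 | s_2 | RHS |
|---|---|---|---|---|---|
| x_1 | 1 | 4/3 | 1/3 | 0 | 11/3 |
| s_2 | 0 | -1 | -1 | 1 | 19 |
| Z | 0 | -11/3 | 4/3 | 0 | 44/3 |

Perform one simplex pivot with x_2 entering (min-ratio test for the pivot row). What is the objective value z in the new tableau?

99/4

Ratio test on column x_2 — row 1: (11/3)/(4/3) = 11/4; row 2: entry -1 ≤ 0. Minimum is 11/4 at row 1 (x_1 leaves); pivot element 4/3.
Pivot on row 1; the Z-row RHS becomes 44/3 − (-11/3)·(11/4) = 99/4.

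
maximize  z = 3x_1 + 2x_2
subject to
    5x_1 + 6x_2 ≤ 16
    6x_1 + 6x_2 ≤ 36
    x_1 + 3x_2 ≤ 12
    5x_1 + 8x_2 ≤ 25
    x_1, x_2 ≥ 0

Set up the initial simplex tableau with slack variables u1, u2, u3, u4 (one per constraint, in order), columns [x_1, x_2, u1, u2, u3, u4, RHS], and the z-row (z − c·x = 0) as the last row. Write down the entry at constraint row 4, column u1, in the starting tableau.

0

Slack u1 belongs to constraint 1; its column is the unit vector e_1, so the entry in row 4 is 0.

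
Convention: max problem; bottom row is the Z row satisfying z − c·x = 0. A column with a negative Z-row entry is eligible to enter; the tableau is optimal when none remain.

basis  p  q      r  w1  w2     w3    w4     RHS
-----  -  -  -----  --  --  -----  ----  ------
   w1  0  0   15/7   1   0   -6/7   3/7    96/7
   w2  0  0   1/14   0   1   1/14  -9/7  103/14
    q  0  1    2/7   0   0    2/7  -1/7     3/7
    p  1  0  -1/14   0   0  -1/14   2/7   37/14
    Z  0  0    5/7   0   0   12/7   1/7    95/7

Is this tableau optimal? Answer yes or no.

yes

Every Z-row coefficient is ≥ 0, so the tableau is optimal.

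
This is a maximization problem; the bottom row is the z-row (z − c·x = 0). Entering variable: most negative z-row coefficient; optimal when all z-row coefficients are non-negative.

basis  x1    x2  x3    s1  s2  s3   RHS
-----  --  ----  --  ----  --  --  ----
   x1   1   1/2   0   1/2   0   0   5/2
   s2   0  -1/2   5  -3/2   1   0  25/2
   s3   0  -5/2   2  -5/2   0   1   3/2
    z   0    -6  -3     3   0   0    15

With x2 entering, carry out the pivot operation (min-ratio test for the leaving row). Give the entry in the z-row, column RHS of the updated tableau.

45

Ratio test on column x2 — row 1: (5/2)/(1/2) = 5; row 2: entry -1/2 ≤ 0; row 3: entry -5/2 ≤ 0. Minimum is 5 at row 1 (x1 leaves); pivot element 1/2.
Divide row 1 by 1/2; eliminate column x2 from the other rows.
z-row update in column RHS: 15 − (-6)·5 = 45.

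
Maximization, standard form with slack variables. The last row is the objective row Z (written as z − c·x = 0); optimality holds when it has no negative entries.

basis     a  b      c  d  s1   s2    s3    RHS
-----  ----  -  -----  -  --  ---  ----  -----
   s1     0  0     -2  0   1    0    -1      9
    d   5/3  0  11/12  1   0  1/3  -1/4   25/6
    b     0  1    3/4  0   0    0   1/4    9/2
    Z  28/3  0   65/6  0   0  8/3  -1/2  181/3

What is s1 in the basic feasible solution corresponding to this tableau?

9

s1 is basic (row 1); its value is the RHS of that row, 9.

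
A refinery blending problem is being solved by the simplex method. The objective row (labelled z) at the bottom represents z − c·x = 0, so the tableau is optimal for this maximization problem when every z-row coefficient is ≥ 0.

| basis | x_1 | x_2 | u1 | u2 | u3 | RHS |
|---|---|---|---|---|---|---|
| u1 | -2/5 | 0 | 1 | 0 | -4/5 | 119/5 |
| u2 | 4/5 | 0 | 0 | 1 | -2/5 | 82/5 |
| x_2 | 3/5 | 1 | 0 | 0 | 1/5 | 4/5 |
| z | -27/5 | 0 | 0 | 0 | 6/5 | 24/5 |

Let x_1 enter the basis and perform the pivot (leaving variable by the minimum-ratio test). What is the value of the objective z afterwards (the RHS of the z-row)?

Ratio test on column x_1 — row 1: entry -2/5 ≤ 0; row 2: (82/5)/(4/5) = 41/2; row 3: (4/5)/(3/5) = 4/3. Minimum is 4/3 at row 3 (x_2 leaves); pivot element 3/5.
Pivot on row 3; the z-row RHS becomes 24/5 − (-27/5)·(4/3) = 12.

12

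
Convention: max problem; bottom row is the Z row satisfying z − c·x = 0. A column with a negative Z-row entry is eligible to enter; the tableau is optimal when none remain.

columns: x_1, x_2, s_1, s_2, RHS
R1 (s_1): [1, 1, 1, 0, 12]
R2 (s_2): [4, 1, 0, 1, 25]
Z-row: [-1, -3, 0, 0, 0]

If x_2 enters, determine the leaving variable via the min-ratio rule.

s_1

Column x_2 entries and ratios — s_1: 12/1 = 12; s_2: 25/1 = 25.
Smallest ratio is 12 in the row of s_1, so s_1 leaves.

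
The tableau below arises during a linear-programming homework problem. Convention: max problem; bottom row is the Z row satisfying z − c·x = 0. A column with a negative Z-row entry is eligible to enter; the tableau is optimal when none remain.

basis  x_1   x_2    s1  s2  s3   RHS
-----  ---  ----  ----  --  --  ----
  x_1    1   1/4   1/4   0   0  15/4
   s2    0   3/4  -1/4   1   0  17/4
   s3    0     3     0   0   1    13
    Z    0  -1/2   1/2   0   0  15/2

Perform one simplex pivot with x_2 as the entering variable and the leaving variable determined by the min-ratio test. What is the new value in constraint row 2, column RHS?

Ratio test on column x_2 — row 1: (15/4)/(1/4) = 15; row 2: (17/4)/(3/4) = 17/3; row 3: 13/3 = 13/3. Minimum is 13/3 at row 3 (s3 leaves); pivot element 3.
Divide row 3 by 3; eliminate column x_2 from the other rows.
Row 2 update in column RHS: 17/4 − (3/4)·(13/3) = 1.

1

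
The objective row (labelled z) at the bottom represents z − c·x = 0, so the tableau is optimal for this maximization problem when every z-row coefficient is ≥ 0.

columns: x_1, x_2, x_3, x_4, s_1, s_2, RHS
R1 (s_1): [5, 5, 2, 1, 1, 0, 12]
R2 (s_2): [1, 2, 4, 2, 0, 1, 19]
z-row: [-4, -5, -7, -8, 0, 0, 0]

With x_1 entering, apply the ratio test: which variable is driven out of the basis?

s_1

Column x_1 entries and ratios — s_1: 12/5 = 12/5; s_2: 19/1 = 19.
Smallest ratio is 12/5 in the row of s_1, so s_1 leaves.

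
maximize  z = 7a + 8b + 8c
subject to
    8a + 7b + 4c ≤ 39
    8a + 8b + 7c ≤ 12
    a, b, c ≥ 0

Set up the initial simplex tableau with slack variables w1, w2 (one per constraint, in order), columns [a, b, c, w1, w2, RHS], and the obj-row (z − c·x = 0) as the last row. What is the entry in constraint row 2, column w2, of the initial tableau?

Slack w2 belongs to constraint 2; its column is the unit vector e_2, so the entry in row 2 is 1.

1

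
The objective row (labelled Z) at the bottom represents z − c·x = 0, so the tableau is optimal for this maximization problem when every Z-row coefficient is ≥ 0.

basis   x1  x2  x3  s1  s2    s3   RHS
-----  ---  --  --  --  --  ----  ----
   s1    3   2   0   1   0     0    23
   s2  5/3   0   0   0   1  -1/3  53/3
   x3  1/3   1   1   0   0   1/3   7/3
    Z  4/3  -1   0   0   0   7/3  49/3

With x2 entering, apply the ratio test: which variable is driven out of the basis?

x3

Column x2 entries and ratios — s1: 23/2 = 23/2; s2: 0 ≤ 0, skip; x3: (7/3)/1 = 7/3.
Smallest ratio is 7/3 in the row of x3, so x3 leaves.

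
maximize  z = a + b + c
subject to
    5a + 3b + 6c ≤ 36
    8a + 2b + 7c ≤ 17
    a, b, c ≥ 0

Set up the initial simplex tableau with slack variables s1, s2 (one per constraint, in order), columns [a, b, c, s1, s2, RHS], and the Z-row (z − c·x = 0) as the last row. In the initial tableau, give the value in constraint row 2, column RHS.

17

The RHS of constraint 2 is b_2 = 17.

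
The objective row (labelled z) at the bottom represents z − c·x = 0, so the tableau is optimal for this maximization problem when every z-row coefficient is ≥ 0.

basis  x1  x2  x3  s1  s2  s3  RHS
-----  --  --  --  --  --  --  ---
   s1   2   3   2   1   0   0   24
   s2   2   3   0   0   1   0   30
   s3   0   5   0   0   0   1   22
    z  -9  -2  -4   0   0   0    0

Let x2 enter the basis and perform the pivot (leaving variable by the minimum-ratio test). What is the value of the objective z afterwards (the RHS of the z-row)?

44/5

Ratio test on column x2 — row 1: 24/3 = 8; row 2: 30/3 = 10; row 3: 22/5 = 22/5. Minimum is 22/5 at row 3 (s3 leaves); pivot element 5.
Pivot on row 3; the z-row RHS becomes 0 − (-2)·(22/5) = 44/5.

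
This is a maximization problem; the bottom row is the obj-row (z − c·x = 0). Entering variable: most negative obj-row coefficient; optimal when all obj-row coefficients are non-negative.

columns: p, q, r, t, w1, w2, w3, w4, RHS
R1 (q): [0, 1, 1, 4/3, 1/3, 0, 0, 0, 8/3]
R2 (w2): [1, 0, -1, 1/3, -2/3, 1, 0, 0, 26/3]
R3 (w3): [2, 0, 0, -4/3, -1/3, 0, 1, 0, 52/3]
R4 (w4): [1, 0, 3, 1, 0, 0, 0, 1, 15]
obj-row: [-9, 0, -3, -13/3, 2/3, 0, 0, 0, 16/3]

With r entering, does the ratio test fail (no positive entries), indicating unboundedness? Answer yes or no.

no

Column r has positive entries in row(s) 1, 4, so the ratio test bounds it — not unbounded.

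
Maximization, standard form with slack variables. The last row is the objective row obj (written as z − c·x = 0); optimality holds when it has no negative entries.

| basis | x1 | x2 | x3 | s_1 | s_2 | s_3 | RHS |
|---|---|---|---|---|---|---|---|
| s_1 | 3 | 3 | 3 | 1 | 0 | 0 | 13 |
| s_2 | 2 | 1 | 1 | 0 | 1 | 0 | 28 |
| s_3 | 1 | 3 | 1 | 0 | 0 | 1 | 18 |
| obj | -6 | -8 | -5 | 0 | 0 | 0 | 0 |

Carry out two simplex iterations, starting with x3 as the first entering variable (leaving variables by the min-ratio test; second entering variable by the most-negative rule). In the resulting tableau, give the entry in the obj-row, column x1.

Ratio test on column x3 — row 1: 13/3 = 13/3; row 2: 28/1 = 28; row 3: 18/1 = 18. Minimum is 13/3 at row 1 (s_1 leaves); pivot element 3.
Divide row 1 by 3; eliminate column x3 from the other rows.
Second iteration: most negative obj-row entry is -3 in column x2, so x2 enters.
Ratio test on column x2 — row 1: (13/3)/1 = 13/3; row 2: entry 0 ≤ 0; row 3: (41/3)/2 = 41/6. Minimum is 13/3 at row 1 (x3 leaves); pivot element 1.
Divide row 1 by 1; eliminate column x2 from the other rows.
After both pivots, the entry at the obj-row, column x1 is 2.

2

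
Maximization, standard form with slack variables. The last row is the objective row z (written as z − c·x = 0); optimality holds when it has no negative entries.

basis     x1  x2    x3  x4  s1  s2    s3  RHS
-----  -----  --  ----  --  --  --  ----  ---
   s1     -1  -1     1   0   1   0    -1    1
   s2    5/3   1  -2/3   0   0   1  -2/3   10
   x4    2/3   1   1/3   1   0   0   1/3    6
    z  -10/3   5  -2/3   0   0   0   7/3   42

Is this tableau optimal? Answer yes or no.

The z-row has a negative entry -10/3 in column x1, so it is not optimal.

no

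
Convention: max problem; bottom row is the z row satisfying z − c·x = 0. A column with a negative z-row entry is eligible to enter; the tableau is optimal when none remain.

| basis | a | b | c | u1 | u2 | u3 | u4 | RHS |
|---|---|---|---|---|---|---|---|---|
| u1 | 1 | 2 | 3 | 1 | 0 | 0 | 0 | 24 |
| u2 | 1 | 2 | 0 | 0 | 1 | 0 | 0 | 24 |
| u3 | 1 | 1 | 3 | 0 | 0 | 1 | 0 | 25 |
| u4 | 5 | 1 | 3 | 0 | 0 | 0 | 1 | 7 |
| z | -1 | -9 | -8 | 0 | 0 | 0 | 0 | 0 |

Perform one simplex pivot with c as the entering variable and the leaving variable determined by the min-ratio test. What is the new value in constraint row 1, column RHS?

Ratio test on column c — row 1: 24/3 = 8; row 2: entry 0 ≤ 0; row 3: 25/3 = 25/3; row 4: 7/3 = 7/3. Minimum is 7/3 at row 4 (u4 leaves); pivot element 3.
Divide row 4 by 3; eliminate column c from the other rows.
Row 1 update in column RHS: 24 − 3·(7/3) = 17.

17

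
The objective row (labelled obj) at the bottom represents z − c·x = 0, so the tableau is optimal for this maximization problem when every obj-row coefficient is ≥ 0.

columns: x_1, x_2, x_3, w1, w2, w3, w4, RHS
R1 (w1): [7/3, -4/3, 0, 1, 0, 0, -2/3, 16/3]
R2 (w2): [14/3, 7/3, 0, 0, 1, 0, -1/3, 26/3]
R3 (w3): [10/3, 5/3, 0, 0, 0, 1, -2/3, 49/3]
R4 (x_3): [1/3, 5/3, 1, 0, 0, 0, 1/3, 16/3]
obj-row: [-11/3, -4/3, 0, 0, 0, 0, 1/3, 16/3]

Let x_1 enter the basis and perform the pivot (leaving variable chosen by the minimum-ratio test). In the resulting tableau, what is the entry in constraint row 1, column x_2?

Ratio test on column x_1 — row 1: (16/3)/(7/3) = 16/7; row 2: (26/3)/(14/3) = 13/7; row 3: (49/3)/(10/3) = 49/10; row 4: (16/3)/(1/3) = 16. Minimum is 13/7 at row 2 (w2 leaves); pivot element 14/3.
Divide row 2 by 14/3; eliminate column x_1 from the other rows.
Row 1 update in column x_2: -4/3 − (7/3)·(1/2) = -5/2.

-5/2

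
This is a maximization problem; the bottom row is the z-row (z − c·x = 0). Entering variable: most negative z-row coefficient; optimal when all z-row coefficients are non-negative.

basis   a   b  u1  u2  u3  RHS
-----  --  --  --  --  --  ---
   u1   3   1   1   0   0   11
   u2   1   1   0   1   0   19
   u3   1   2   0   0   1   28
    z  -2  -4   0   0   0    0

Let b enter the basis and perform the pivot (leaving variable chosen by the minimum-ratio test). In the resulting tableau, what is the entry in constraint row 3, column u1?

Ratio test on column b — row 1: 11/1 = 11; row 2: 19/1 = 19; row 3: 28/2 = 14. Minimum is 11 at row 1 (u1 leaves); pivot element 1.
Divide row 1 by 1; eliminate column b from the other rows.
Row 3 update in column u1: 0 − 2·1 = -2.

-2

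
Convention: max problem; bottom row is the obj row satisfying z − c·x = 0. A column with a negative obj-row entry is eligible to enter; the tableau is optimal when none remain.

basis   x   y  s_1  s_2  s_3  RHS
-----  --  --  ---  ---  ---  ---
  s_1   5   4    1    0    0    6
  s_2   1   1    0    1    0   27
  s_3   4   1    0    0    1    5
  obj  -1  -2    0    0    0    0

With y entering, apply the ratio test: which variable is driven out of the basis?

Column y entries and ratios — s_1: 6/4 = 3/2; s_2: 27/1 = 27; s_3: 5/1 = 5.
Smallest ratio is 3/2 in the row of s_1, so s_1 leaves.

s_1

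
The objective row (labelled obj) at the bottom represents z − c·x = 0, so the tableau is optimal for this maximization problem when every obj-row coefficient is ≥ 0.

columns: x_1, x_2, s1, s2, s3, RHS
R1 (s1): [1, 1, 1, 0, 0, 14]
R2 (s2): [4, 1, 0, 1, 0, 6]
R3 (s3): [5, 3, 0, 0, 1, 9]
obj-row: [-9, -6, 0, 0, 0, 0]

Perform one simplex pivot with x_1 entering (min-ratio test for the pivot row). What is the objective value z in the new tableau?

Ratio test on column x_1 — row 1: 14/1 = 14; row 2: 6/4 = 3/2; row 3: 9/5 = 9/5. Minimum is 3/2 at row 2 (s2 leaves); pivot element 4.
Pivot on row 2; the obj-row RHS becomes 0 − (-9)·(3/2) = 27/2.

27/2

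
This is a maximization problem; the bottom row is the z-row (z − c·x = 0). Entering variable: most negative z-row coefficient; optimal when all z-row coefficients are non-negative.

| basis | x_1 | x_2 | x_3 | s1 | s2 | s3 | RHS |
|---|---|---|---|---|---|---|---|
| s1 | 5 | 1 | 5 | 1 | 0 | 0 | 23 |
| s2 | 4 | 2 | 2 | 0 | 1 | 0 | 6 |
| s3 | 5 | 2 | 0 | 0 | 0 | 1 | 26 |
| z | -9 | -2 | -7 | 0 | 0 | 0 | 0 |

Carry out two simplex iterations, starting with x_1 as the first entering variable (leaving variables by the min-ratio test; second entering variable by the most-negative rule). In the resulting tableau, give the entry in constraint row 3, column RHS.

26

Ratio test on column x_1 — row 1: 23/5 = 23/5; row 2: 6/4 = 3/2; row 3: 26/5 = 26/5. Minimum is 3/2 at row 2 (s2 leaves); pivot element 4.
Divide row 2 by 4; eliminate column x_1 from the other rows.
Second iteration: most negative z-row entry is -5/2 in column x_3, so x_3 enters.
Ratio test on column x_3 — row 1: (31/2)/(5/2) = 31/5; row 2: (3/2)/(1/2) = 3; row 3: entry -5/2 ≤ 0. Minimum is 3 at row 2 (x_1 leaves); pivot element 1/2.
Divide row 2 by 1/2; eliminate column x_3 from the other rows.
After both pivots, the entry at constraint row 3, column RHS is 26.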